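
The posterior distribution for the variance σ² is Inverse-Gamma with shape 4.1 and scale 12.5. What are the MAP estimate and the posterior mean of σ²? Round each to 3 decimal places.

MAP estimate = 2.451, posterior mean = 4.032

Mode = β/(α+1) = 12.5/5.1 = 2.451.
Mean = β/(α−1) = 12.5/3.1 = 4.032.
The mean is pulled above the mode by the posterior's right skew.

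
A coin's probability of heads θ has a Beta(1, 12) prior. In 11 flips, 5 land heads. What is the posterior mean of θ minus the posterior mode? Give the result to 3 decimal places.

0.023

Posterior: Beta(1+5, 12+6) = Beta(6, 18).
Mode = (6−1)/(6+18−2) = 5/22 = 0.227.
Mean = 6/(6+18) = 6/24 = 0.250.
Difference = 0.250 − 0.227 = 0.023.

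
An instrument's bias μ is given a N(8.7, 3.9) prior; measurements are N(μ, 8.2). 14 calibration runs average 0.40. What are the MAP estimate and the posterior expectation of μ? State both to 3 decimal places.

Posterior for μ is Normal. Precision-weighted mean: (1/3.9·8.7 + 14/8.2·0.40) / (1/3.9 + 14/8.2) = 1.484.
A Normal posterior is symmetric, so mode = mean.

MAP = 1.484; posterior mean = 1.484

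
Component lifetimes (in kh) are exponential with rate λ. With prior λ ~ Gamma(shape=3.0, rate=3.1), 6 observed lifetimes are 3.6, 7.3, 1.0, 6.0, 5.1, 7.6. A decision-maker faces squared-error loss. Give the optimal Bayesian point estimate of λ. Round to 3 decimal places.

Σ times = 30.6. Posterior: Gamma(shape = 3.0+6 = 9.0, rate = 3.1+30.6 = 33.7).
Mode = (α−1)/β = 8.0/33.7 = 0.237.
Mean = α/β = 9.0/33.7 = 0.267.
Squared-error loss ⇒ the optimal estimator is the posterior mean.

0.267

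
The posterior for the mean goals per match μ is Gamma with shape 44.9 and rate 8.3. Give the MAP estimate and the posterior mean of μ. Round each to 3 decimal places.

Mode = (α−1)/β = 43.9/8.3 = 5.289.
Mean = α/β = 44.9/8.3 = 5.410.

μ_MAP = 5.289, E[μ|data] = 5.410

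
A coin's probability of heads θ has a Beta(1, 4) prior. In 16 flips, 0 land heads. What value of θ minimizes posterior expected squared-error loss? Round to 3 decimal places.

0.048

Posterior: Beta(1+0, 4+16) = Beta(1, 20).
Since α = 1 ≤ 1 and β > 1, the Beta density is monotone decreasing on [0,1]; the mode is at 0.
Mean = 1/(1+20) = 0.048.
Squared-error loss ⇒ the optimal estimator is the posterior mean.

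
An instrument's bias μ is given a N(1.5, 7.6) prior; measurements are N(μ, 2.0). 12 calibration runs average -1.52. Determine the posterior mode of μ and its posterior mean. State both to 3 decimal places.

Posterior for μ is Normal. Precision-weighted mean: (1/7.6·1.5 + 12/2.0·-1.52) / (1/7.6 + 12/2.0) = -1.455.
A Normal posterior is symmetric, so mode = mean.

MAP = -1.455, posterior mean = -1.455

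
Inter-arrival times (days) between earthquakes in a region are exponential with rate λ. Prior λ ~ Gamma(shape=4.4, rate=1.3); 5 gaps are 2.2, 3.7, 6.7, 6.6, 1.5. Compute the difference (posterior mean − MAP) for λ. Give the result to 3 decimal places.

Σ times = 20.7. Posterior: Gamma(shape = 4.4+5 = 9.4, rate = 1.3+20.7 = 22.0).
Mode = (α−1)/β = 8.4/22.0 = 0.382.
Mean = α/β = 9.4/22.0 = 0.427.
Difference = 0.427 − 0.382 = 0.045.
The mean is pulled above the mode by the posterior's right skew.

0.045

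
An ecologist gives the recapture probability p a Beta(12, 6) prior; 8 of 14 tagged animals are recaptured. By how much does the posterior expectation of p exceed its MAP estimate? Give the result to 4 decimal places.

Posterior: Beta(12+8, 6+6) = Beta(20, 12).
Mode = (20−1)/(20+12−2) = 19/30 = 0.6333.
Mean = 20/(20+12) = 20/32 = 0.6250.
Difference = 0.6250 − 0.6333 = -0.0083.

-0.0083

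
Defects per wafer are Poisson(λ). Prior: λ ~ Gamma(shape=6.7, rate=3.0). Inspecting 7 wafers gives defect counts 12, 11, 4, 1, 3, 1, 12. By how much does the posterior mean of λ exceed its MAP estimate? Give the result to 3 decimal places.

0.100

Σ counts = 44. Posterior: Gamma(shape = 6.7+44 = 50.7, rate = 3.0+7 = 10.0).
Mode = (α−1)/β = 49.7/10.0 = 4.970.
Mean = α/β = 50.7/10.0 = 5.070.
Difference = 5.070 − 4.970 = 0.100.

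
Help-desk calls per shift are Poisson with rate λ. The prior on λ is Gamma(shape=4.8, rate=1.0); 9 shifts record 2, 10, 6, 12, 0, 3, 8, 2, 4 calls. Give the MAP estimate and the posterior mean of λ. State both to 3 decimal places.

MAP: 5.080. Posterior mean: 5.180.

Σ counts = 47. Posterior: Gamma(shape = 4.8+47 = 51.8, rate = 1.0+9 = 10.0).
Mode = (α−1)/β = 50.8/10.0 = 5.080.
Mean = α/β = 51.8/10.0 = 5.180.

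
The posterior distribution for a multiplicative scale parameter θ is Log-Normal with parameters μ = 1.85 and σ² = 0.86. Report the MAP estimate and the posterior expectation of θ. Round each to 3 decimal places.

Mode = exp(μ − σ²) = exp(0.99) = 2.691.
Mean = exp(μ + σ²/2) = exp(2.280) = 9.777.

MAP estimate = 2.691, posterior expectation = 9.777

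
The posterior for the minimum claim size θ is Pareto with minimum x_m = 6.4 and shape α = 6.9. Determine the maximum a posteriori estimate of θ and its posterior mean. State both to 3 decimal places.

The Pareto density is strictly decreasing on [x_m, ∞), so the mode is x_m = 6.400.
Mean = α·x_m/(α−1) = 6.9·6.4/5.9 = 7.485.
Right-skewed posterior ⇒ mode < mean.

maximum a posteriori estimate = 6.400, posterior mean = 7.485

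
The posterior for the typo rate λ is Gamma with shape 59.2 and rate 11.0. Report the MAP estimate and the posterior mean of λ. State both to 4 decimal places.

Mode = (α−1)/β = 58.2/11.0 = 5.2909.
Mean = α/β = 59.2/11.0 = 5.3818.

MAP: 5.2909. Posterior mean: 5.3818.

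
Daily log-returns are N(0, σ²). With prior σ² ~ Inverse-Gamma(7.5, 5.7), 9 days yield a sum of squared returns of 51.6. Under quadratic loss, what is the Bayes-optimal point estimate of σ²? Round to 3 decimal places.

2.864

Posterior: Inverse-Gamma(shape = 7.5+9/2 = 12.0, scale = 5.7+51.6/2 = 31.5).
Mode = β/(α+1) = 31.5/13.0 = 2.423.
Mean = β/(α−1) = 31.5/11.0 = 2.864.
Quadratic loss ⇒ the optimal estimator is the posterior mean.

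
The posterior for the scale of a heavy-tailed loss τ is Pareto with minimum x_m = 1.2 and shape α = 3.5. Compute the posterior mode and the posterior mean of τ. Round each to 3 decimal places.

The Pareto density is strictly decreasing on [x_m, ∞), so the mode is x_m = 1.200.
Mean = α·x_m/(α−1) = 3.5·1.2/2.5 = 1.680.

posterior mode = 1.200, posterior mean = 1.680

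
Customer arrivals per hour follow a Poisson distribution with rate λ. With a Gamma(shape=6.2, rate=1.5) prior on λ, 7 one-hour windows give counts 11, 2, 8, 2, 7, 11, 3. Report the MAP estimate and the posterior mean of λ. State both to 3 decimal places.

Σ counts = 44. Posterior: Gamma(shape = 6.2+44 = 50.2, rate = 1.5+7 = 8.5).
Mode = (α−1)/β = 49.2/8.5 = 5.788.
Mean = α/β = 50.2/8.5 = 5.906.
The posterior is right-skewed, so the mean exceeds the mode.

MAP = 5.788; posterior mean = 5.906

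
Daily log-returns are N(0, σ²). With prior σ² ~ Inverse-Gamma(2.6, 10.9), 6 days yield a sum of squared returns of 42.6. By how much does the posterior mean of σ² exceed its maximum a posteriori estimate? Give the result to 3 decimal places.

Posterior: Inverse-Gamma(shape = 2.6+6/2 = 5.6, scale = 10.9+42.6/2 = 32.2).
Mode = β/(α+1) = 32.2/6.6 = 4.879.
Mean = β/(α−1) = 32.2/4.6 = 7.000.
Difference = 7.000 − 4.879 = 2.121.

2.121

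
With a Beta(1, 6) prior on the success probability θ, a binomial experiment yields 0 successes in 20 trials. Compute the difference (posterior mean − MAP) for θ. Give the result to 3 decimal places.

Posterior: Beta(1+0, 6+20) = Beta(1, 26).
Since α = 1 ≤ 1 and β > 1, the Beta density is monotone decreasing on [0,1]; the mode is at 0.
Mean = 1/(1+26) = 0.037.
Difference = 0.037 − 0.000 = 0.037.

0.037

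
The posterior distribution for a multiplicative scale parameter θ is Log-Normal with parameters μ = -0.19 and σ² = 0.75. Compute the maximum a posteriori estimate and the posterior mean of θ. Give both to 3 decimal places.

MAP = 0.391; posterior mean = 1.203

Mode = exp(μ − σ²) = exp(-0.94) = 0.391.
Mean = exp(μ + σ²/2) = exp(0.185) = 1.203.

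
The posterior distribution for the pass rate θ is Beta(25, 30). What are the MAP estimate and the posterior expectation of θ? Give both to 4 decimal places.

MAP = 0.4528; posterior mean = 0.4545

Mode = (25−1)/(25+30−2) = 24/53 = 0.4528.
Mean = 25/(25+30) = 25/55 = 0.4545.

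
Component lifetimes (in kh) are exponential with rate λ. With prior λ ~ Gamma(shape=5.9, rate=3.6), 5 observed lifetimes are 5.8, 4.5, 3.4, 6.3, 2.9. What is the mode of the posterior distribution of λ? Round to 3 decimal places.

0.374

Σ times = 22.9. Posterior: Gamma(shape = 5.9+5 = 10.9, rate = 3.6+22.9 = 26.5).
Mode = (α−1)/β = 9.9/26.5 = 0.374.
Mean = α/β = 10.9/26.5 = 0.411.
This is the posterior mode — the MAP estimate.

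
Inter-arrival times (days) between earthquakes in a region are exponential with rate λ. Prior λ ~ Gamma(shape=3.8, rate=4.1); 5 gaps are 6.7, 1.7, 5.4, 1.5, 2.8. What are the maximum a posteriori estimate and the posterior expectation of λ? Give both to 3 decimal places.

Σ times = 18.1. Posterior: Gamma(shape = 3.8+5 = 8.8, rate = 4.1+18.1 = 22.2).
Mode = (α−1)/β = 7.8/22.2 = 0.351.
Mean = α/β = 8.8/22.2 = 0.396.

maximum a posteriori estimate = 0.351, posterior expectation = 0.396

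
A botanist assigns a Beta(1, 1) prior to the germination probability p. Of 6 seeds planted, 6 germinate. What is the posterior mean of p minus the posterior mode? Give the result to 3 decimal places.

Posterior: Beta(1+6, 1+0) = Beta(7, 1).
Since β = 1 ≤ 1 and α > 1, the Beta density is monotone increasing on [0,1]; the mode is at 1.
Mean = 7/(7+1) = 0.875.
Difference = 0.875 − 1.000 = -0.125.
The posterior is left-skewed, so the mode exceeds the mean.

-0.125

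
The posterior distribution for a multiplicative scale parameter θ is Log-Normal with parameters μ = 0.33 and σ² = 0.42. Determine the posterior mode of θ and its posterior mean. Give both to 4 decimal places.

θ_MAP = 0.9139, E[θ|data] = 1.7160

Mode = exp(μ − σ²) = exp(-0.09) = 0.9139.
Mean = exp(μ + σ²/2) = exp(0.540) = 1.7160.
Mean > mode: the posterior has a right tail.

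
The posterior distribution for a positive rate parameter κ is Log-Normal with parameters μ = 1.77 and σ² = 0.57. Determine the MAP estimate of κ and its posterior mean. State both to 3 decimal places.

κ_MAP = 3.320, E[κ|data] = 7.807

Mode = exp(μ − σ²) = exp(1.20) = 3.320.
Mean = exp(μ + σ²/2) = exp(2.055) = 7.807.
Right-skewed posterior ⇒ mode < mean.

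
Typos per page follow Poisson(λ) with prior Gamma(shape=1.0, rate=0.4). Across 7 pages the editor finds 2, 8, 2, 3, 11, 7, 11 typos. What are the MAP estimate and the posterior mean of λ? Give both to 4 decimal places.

MAP = 5.9459; posterior mean = 6.0811

Σ counts = 44. Posterior: Gamma(shape = 1.0+44 = 45.0, rate = 0.4+7 = 7.4).
Mode = (α−1)/β = 44.0/7.4 = 5.9459.
Mean = α/β = 45.0/7.4 = 6.0811.
Mean > mode: the posterior has a right tail.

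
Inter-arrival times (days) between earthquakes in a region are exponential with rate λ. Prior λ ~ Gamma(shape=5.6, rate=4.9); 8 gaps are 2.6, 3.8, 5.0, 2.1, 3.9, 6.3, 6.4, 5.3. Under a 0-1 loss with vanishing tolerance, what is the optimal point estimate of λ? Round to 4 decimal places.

Σ times = 35.4. Posterior: Gamma(shape = 5.6+8 = 13.6, rate = 4.9+35.4 = 40.3).
Mode = (α−1)/β = 12.6/40.3 = 0.3127.
Mean = α/β = 13.6/40.3 = 0.3375.
This is the posterior mode — the MAP estimate.

0.3127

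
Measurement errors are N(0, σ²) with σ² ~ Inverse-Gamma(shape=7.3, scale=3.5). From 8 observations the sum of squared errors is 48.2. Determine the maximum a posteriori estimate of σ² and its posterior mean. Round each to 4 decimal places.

Posterior: Inverse-Gamma(shape = 7.3+8/2 = 11.3, scale = 3.5+48.2/2 = 27.6).
Mode = β/(α+1) = 27.6/12.3 = 2.2439.
Mean = β/(α−1) = 27.6/10.3 = 2.6796.
The mean is pulled above the mode by the posterior's right skew.

σ²_MAP = 2.2439, E[σ²|data] = 2.6796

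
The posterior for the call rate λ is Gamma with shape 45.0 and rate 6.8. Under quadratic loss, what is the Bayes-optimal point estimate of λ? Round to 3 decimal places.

6.618

Mode = (α−1)/β = 44.0/6.8 = 6.471.
Mean = α/β = 45.0/6.8 = 6.618.
Quadratic loss ⇒ the optimal estimator is the posterior mean.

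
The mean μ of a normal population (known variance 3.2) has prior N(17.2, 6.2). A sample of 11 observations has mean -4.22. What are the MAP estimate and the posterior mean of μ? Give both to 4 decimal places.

MAP = -3.2600; posterior mean = -3.2600

Posterior for μ is Normal. Precision-weighted mean: (1/6.2·17.2 + 11/3.2·-4.22) / (1/6.2 + 11/3.2) = -3.2600.
A Normal posterior is symmetric, so mode = mean.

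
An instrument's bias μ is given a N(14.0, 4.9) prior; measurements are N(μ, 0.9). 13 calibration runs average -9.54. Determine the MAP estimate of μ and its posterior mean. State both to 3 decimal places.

MAP: -9.212. Posterior mean: -9.212.

Posterior for μ is Normal. Precision-weighted mean: (1/4.9·14.0 + 13/0.9·-9.54) / (1/4.9 + 13/0.9) = -9.212.
A Normal posterior is symmetric, so mode = mean.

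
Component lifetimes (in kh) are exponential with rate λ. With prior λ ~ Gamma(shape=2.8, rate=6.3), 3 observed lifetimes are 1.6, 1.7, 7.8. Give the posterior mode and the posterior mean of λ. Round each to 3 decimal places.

MAP: 0.276. Posterior mean: 0.333.

Σ times = 11.1. Posterior: Gamma(shape = 2.8+3 = 5.8, rate = 6.3+11.1 = 17.4).
Mode = (α−1)/β = 4.8/17.4 = 0.276.
Mean = α/β = 5.8/17.4 = 0.333.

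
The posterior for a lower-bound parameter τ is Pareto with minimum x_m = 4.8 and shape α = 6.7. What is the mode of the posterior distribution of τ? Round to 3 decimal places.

The Pareto density is strictly decreasing on [x_m, ∞), so the mode is x_m = 4.800.
Mean = α·x_m/(α−1) = 6.7·4.8/5.7 = 5.642.
This is the posterior mode — the MAP estimate.

4.800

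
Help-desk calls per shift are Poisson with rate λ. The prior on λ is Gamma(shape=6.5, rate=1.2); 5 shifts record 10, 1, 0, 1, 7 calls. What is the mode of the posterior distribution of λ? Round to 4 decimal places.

Σ counts = 19. Posterior: Gamma(shape = 6.5+19 = 25.5, rate = 1.2+5 = 6.2).
Mode = (α−1)/β = 24.5/6.2 = 3.9516.
Mean = α/β = 25.5/6.2 = 4.1129.
This is the posterior mode — the MAP estimate.

3.9516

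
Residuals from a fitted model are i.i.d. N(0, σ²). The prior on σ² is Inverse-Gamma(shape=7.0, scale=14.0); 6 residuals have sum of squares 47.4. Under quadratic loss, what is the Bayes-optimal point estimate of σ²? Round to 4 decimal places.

Posterior: Inverse-Gamma(shape = 7.0+6/2 = 10.0, scale = 14.0+47.4/2 = 37.7).
Mode = β/(α+1) = 37.7/11.0 = 3.4273.
Mean = β/(α−1) = 37.7/9.0 = 4.1889.
Quadratic loss ⇒ the optimal estimator is the posterior mean.

4.1889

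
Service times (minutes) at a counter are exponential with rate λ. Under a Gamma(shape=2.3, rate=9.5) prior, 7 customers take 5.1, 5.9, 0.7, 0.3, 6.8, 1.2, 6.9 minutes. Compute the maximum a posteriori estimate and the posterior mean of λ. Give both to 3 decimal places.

maximum a posteriori estimate = 0.228, posterior mean = 0.255

Σ times = 26.9. Posterior: Gamma(shape = 2.3+7 = 9.3, rate = 9.5+26.9 = 36.4).
Mode = (α−1)/β = 8.3/36.4 = 0.228.
Mean = α/β = 9.3/36.4 = 0.255.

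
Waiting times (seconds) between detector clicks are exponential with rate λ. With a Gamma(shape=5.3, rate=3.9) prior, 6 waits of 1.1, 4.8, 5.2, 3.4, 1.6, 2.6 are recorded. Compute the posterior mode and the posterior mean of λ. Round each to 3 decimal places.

posterior mode = 0.456, posterior mean = 0.500

Σ times = 18.7. Posterior: Gamma(shape = 5.3+6 = 11.3, rate = 3.9+18.7 = 22.6).
Mode = (α−1)/β = 10.3/22.6 = 0.456.
Mean = α/β = 11.3/22.6 = 0.500.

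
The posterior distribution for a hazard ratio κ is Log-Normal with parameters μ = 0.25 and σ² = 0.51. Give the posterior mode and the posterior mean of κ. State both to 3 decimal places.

Mode = exp(μ − σ²) = exp(-0.26) = 0.771.
Mean = exp(μ + σ²/2) = exp(0.505) = 1.657.
Mean > mode: the posterior has a right tail.

κ_MAP = 0.771, E[κ|data] = 1.657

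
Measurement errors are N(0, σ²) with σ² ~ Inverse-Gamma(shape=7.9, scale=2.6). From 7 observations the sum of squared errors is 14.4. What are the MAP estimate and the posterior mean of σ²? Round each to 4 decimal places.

σ²_MAP = 0.7903, E[σ²|data] = 0.9423

Posterior: Inverse-Gamma(shape = 7.9+7/2 = 11.4, scale = 2.6+14.4/2 = 9.8).
Mode = β/(α+1) = 9.8/12.4 = 0.7903.
Mean = β/(α−1) = 9.8/10.4 = 0.9423.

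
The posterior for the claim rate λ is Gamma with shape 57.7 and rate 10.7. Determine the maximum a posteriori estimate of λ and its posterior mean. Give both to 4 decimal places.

Mode = (α−1)/β = 56.7/10.7 = 5.2991.
Mean = α/β = 57.7/10.7 = 5.3925.

MAP = 5.2991, posterior mean = 5.3925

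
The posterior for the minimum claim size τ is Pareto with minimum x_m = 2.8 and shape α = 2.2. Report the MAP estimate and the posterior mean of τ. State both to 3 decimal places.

The Pareto density is strictly decreasing on [x_m, ∞), so the mode is x_m = 2.800.
Mean = α·x_m/(α−1) = 2.2·2.8/1.2 = 5.133.
The posterior is right-skewed, so the mean exceeds the mode.

MAP: 2.800. Posterior mean: 5.133.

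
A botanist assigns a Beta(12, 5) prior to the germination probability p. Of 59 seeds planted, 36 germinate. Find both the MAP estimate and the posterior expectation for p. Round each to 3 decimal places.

Posterior: Beta(12+36, 5+23) = Beta(48, 28).
Mode = (48−1)/(48+28−2) = 47/74 = 0.635.
Mean = 48/(48+28) = 48/76 = 0.632.

MAP estimate = 0.635, posterior expectation = 0.632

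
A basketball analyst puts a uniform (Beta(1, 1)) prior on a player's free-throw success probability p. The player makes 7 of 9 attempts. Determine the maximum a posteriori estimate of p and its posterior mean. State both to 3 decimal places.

p_MAP = 0.778, E[p|data] = 0.727

Posterior: Beta(1+7, 1+2) = Beta(8, 3).
Mode = (8−1)/(8+3−2) = 7/9 = 0.778.
Mean = 8/(8+3) = 8/11 = 0.727.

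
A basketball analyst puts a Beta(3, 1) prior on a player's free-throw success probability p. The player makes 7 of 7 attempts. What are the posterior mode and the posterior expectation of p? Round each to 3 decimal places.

Posterior: Beta(3+7, 1+0) = Beta(10, 1).
Since β = 1 ≤ 1 and α > 1, the Beta density is monotone increasing on [0,1]; the mode is at 1.
Mean = 10/(10+1) = 0.909.

MAP = 1.000; posterior mean = 0.909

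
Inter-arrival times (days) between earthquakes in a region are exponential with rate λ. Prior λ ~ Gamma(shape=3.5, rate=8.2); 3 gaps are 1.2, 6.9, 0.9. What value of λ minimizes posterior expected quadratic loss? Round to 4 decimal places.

Σ times = 9.0. Posterior: Gamma(shape = 3.5+3 = 6.5, rate = 8.2+9.0 = 17.2).
Mode = (α−1)/β = 5.5/17.2 = 0.3198.
Mean = α/β = 6.5/17.2 = 0.3779.
Quadratic loss ⇒ the optimal estimator is the posterior mean.

0.3779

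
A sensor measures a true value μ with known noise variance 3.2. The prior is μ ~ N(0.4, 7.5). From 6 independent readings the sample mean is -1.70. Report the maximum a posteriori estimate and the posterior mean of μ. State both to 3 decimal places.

MAP: -1.561. Posterior mean: -1.561.

Posterior for μ is Normal. Precision-weighted mean: (1/7.5·0.4 + 6/3.2·-1.70) / (1/7.5 + 6/3.2) = -1.561.
A Normal posterior is symmetric, so mode = mean.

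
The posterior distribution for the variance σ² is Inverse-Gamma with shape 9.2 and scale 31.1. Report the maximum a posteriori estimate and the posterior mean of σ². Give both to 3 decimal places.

Mode = β/(α+1) = 31.1/10.2 = 3.049.
Mean = β/(α−1) = 31.1/8.2 = 3.793.
The posterior is right-skewed, so the mean exceeds the mode.

MAP = 3.049, posterior mean = 3.793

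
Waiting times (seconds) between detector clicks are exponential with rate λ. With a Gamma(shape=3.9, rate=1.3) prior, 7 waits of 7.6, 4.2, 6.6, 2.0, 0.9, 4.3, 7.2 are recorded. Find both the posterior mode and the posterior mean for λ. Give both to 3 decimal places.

MAP: 0.290. Posterior mean: 0.320.

Σ times = 32.8. Posterior: Gamma(shape = 3.9+7 = 10.9, rate = 1.3+32.8 = 34.1).
Mode = (α−1)/β = 9.9/34.1 = 0.290.
Mean = α/β = 10.9/34.1 = 0.320.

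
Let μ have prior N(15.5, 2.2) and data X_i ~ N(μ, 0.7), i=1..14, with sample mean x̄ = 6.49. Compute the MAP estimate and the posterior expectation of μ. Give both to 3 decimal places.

MAP = 6.690; posterior mean = 6.690

Posterior for μ is Normal. Precision-weighted mean: (1/2.2·15.5 + 14/0.7·6.49) / (1/2.2 + 14/0.7) = 6.690.
A Normal posterior is symmetric, so mode = mean.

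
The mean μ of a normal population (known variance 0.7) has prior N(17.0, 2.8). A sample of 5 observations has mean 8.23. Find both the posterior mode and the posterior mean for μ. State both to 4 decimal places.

MAP = 8.6476, posterior mean = 8.6476

Posterior for μ is Normal. Precision-weighted mean: (1/2.8·17.0 + 5/0.7·8.23) / (1/2.8 + 5/0.7) = 8.6476.
A Normal posterior is symmetric, so mode = mean.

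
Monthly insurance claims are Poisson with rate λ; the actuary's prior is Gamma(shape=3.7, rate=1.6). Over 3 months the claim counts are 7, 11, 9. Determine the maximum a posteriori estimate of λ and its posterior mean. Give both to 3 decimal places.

Σ counts = 27. Posterior: Gamma(shape = 3.7+27 = 30.7, rate = 1.6+3 = 4.6).
Mode = (α−1)/β = 29.7/4.6 = 6.457.
Mean = α/β = 30.7/4.6 = 6.674.
The mean is pulled above the mode by the posterior's right skew.

MAP = 6.457; posterior mean = 6.674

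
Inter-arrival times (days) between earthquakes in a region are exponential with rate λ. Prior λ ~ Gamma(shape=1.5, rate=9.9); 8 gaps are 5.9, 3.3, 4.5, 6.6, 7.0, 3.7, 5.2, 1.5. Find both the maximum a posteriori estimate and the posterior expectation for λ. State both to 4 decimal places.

Σ times = 37.7. Posterior: Gamma(shape = 1.5+8 = 9.5, rate = 9.9+37.7 = 47.6).
Mode = (α−1)/β = 8.5/47.6 = 0.1786.
Mean = α/β = 9.5/47.6 = 0.1996.

MAP = 0.1786; posterior mean = 0.1996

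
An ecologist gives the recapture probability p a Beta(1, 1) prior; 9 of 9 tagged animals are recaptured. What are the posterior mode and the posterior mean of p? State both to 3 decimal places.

MAP: 1.000. Posterior mean: 0.909.

Posterior: Beta(1+9, 1+0) = Beta(10, 1).
Since β = 1 ≤ 1 and α > 1, the Beta density is monotone increasing on [0,1]; the mode is at 1.
Mean = 10/(10+1) = 0.909.
The mean is pulled below the mode by the posterior's left skew.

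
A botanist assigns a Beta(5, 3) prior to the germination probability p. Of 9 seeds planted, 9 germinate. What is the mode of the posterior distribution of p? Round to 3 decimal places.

Posterior: Beta(5+9, 3+0) = Beta(14, 3).
Mode = (14−1)/(14+3−2) = 13/15 = 0.867.
Mean = 14/(14+3) = 14/17 = 0.824.
This is the posterior mode — the MAP estimate.

0.867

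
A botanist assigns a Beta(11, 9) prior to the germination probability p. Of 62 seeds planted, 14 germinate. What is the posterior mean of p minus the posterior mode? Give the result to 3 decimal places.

Posterior: Beta(11+14, 9+48) = Beta(25, 57).
Mode = (25−1)/(25+57−2) = 24/80 = 0.300.
Mean = 25/(25+57) = 25/82 = 0.305.
Difference = 0.305 − 0.300 = 0.005.

0.005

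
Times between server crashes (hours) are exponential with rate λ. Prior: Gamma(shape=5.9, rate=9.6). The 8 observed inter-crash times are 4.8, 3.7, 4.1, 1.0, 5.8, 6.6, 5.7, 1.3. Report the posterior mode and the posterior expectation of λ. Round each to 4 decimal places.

Σ times = 33.0. Posterior: Gamma(shape = 5.9+8 = 13.9, rate = 9.6+33.0 = 42.6).
Mode = (α−1)/β = 12.9/42.6 = 0.3028.
Mean = α/β = 13.9/42.6 = 0.3263.
The mean is pulled above the mode by the posterior's right skew.

posterior mode = 0.3028, posterior expectation = 0.3263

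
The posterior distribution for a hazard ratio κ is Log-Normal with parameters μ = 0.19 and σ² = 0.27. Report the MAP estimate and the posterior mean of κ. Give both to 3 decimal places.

κ_MAP = 0.923, E[κ|data] = 1.384

Mode = exp(μ − σ²) = exp(-0.08) = 0.923.
Mean = exp(μ + σ²/2) = exp(0.325) = 1.384.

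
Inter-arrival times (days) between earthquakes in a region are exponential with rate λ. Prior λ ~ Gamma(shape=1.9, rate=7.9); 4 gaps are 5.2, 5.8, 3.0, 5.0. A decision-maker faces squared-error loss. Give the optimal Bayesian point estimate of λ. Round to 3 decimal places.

0.219

Σ times = 19.0. Posterior: Gamma(shape = 1.9+4 = 5.9, rate = 7.9+19.0 = 26.9).
Mode = (α−1)/β = 4.9/26.9 = 0.182.
Mean = α/β = 5.9/26.9 = 0.219.
Squared-error loss ⇒ the optimal estimator is the posterior mean.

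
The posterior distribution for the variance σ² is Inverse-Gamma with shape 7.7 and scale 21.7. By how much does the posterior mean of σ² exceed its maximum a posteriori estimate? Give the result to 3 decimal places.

0.745

Mode = β/(α+1) = 21.7/8.7 = 2.494.
Mean = β/(α−1) = 21.7/6.7 = 3.239.
Difference = 3.239 − 2.494 = 0.745.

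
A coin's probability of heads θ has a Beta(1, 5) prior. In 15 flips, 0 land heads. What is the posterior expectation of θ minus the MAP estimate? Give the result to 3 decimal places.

0.048

Posterior: Beta(1+0, 5+15) = Beta(1, 20).
Since α = 1 ≤ 1 and β > 1, the Beta density is monotone decreasing on [0,1]; the mode is at 0.
Mean = 1/(1+20) = 0.048.
Difference = 0.048 − 0.000 = 0.048.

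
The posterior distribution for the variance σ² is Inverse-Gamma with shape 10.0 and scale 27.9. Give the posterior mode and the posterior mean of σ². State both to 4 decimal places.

Mode = β/(α+1) = 27.9/11.0 = 2.5364.
Mean = β/(α−1) = 27.9/9.0 = 3.1000.
Right-skewed posterior ⇒ mode < mean.

posterior mode = 2.5364, posterior mean = 3.1000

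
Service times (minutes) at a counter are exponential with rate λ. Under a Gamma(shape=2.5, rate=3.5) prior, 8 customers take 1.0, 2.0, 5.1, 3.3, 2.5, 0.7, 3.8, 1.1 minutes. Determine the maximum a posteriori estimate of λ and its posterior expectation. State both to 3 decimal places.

λ_MAP = 0.413, E[λ|data] = 0.457

Σ times = 19.5. Posterior: Gamma(shape = 2.5+8 = 10.5, rate = 3.5+19.5 = 23.0).
Mode = (α−1)/β = 9.5/23.0 = 0.413.
Mean = α/β = 10.5/23.0 = 0.457.
The posterior is right-skewed, so the mean exceeds the mode.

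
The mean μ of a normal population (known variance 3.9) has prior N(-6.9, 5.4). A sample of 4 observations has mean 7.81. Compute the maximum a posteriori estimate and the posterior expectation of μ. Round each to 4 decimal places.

Posterior for μ is Normal. Precision-weighted mean: (1/5.4·-6.9 + 4/3.9·7.81) / (1/5.4 + 4/3.9) = 5.5602.
A Normal posterior is symmetric, so mode = mean.

maximum a posteriori estimate = 5.5602, posterior expectation = 5.5602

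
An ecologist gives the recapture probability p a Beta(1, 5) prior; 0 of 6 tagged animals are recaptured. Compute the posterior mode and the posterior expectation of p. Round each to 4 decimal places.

Posterior: Beta(1+0, 5+6) = Beta(1, 11).
Since α = 1 ≤ 1 and β > 1, the Beta density is monotone decreasing on [0,1]; the mode is at 0.
Mean = 1/(1+11) = 0.0833.
The mean is pulled above the mode by the posterior's right skew.

MAP = 0.0000, posterior mean = 0.0833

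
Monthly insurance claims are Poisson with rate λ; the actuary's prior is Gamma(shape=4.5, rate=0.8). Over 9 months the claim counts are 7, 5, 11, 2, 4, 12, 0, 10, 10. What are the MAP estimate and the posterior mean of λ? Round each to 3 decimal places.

Σ counts = 61. Posterior: Gamma(shape = 4.5+61 = 65.5, rate = 0.8+9 = 9.8).
Mode = (α−1)/β = 64.5/9.8 = 6.582.
Mean = α/β = 65.5/9.8 = 6.684.
The posterior is right-skewed, so the mean exceeds the mode.

λ_MAP = 6.582, E[λ|data] = 6.684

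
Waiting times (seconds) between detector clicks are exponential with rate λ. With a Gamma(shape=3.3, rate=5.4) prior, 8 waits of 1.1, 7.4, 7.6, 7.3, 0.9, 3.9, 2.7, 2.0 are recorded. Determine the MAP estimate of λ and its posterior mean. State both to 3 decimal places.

Σ times = 32.9. Posterior: Gamma(shape = 3.3+8 = 11.3, rate = 5.4+32.9 = 38.3).
Mode = (α−1)/β = 10.3/38.3 = 0.269.
Mean = α/β = 11.3/38.3 = 0.295.

MAP estimate = 0.269, posterior mean = 0.295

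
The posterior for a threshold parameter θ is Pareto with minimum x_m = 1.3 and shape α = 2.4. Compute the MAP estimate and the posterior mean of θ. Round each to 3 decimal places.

θ_MAP = 1.300, E[θ|data] = 2.229

The Pareto density is strictly decreasing on [x_m, ∞), so the mode is x_m = 1.300.
Mean = α·x_m/(α−1) = 2.4·1.3/1.4 = 2.229.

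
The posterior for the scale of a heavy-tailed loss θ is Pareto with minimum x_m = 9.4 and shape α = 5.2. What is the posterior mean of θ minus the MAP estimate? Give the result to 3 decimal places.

2.238

The Pareto density is strictly decreasing on [x_m, ∞), so the mode is x_m = 9.400.
Mean = α·x_m/(α−1) = 5.2·9.4/4.2 = 11.638.
Difference = 11.638 − 9.400 = 2.238.
Mean > mode: the posterior has a right tail.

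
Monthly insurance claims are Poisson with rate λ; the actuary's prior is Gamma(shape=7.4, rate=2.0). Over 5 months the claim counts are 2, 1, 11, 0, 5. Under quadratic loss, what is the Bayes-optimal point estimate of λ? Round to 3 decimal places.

Σ counts = 19. Posterior: Gamma(shape = 7.4+19 = 26.4, rate = 2.0+5 = 7.0).
Mode = (α−1)/β = 25.4/7.0 = 3.629.
Mean = α/β = 26.4/7.0 = 3.771.
Quadratic loss ⇒ the optimal estimator is the posterior mean.

3.771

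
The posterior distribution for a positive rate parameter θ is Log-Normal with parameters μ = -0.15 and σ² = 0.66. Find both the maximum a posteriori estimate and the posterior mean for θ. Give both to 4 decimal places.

Mode = exp(μ − σ²) = exp(-0.81) = 0.4449.
Mean = exp(μ + σ²/2) = exp(0.180) = 1.1972.
The mean is pulled above the mode by the posterior's right skew.

MAP: 0.4449. Posterior mean: 1.1972.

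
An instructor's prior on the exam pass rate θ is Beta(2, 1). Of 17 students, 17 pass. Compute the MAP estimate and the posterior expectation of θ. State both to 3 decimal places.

MAP estimate = 1.000, posterior expectation = 0.950

Posterior: Beta(2+17, 1+0) = Beta(19, 1).
Since β = 1 ≤ 1 and α > 1, the Beta density is monotone increasing on [0,1]; the mode is at 1.
Mean = 19/(19+1) = 0.950.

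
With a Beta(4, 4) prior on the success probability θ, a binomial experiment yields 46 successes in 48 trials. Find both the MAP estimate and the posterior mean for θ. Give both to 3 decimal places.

Posterior: Beta(4+46, 4+2) = Beta(50, 6).
Mode = (50−1)/(50+6−2) = 49/54 = 0.907.
Mean = 50/(50+6) = 50/56 = 0.893.
Mode > mean: the posterior has a left tail.

θ_MAP = 0.907, E[θ|data] = 0.893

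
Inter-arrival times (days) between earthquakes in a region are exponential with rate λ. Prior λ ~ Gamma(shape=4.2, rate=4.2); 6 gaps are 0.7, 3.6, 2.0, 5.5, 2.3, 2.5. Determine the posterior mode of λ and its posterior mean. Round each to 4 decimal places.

λ_MAP = 0.4423, E[λ|data] = 0.4904

Σ times = 16.6. Posterior: Gamma(shape = 4.2+6 = 10.2, rate = 4.2+16.6 = 20.8).
Mode = (α−1)/β = 9.2/20.8 = 0.4423.
Mean = α/β = 10.2/20.8 = 0.4904.
The posterior is right-skewed, so the mean exceeds the mode.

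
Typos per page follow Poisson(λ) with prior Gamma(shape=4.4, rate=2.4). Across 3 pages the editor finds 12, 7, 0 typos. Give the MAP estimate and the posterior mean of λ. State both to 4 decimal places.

Σ counts = 19. Posterior: Gamma(shape = 4.4+19 = 23.4, rate = 2.4+3 = 5.4).
Mode = (α−1)/β = 22.4/5.4 = 4.1481.
Mean = α/β = 23.4/5.4 = 4.3333.
Right-skewed posterior ⇒ mode < mean.

MAP = 4.1481, posterior mean = 4.3333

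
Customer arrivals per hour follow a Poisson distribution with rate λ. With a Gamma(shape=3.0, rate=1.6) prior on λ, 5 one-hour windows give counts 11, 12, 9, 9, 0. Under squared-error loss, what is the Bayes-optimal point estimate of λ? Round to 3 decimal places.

Σ counts = 41. Posterior: Gamma(shape = 3.0+41 = 44.0, rate = 1.6+5 = 6.6).
Mode = (α−1)/β = 43.0/6.6 = 6.515.
Mean = α/β = 44.0/6.6 = 6.667.
Squared-error loss ⇒ the optimal estimator is the posterior mean.

6.667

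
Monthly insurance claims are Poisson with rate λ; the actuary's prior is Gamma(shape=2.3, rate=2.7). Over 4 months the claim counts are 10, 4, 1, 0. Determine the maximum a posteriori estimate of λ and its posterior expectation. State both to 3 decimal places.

maximum a posteriori estimate = 2.433, posterior expectation = 2.582

Σ counts = 15. Posterior: Gamma(shape = 2.3+15 = 17.3, rate = 2.7+4 = 6.7).
Mode = (α−1)/β = 16.3/6.7 = 2.433.
Mean = α/β = 17.3/6.7 = 2.582.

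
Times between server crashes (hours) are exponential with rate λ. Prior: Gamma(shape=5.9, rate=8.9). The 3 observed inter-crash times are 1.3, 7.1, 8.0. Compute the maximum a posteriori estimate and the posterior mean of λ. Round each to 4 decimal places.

MAP = 0.3123; posterior mean = 0.3518

Σ times = 16.4. Posterior: Gamma(shape = 5.9+3 = 8.9, rate = 8.9+16.4 = 25.3).
Mode = (α−1)/β = 7.9/25.3 = 0.3123.
Mean = α/β = 8.9/25.3 = 0.3518.
Mean > mode: the posterior has a right tail.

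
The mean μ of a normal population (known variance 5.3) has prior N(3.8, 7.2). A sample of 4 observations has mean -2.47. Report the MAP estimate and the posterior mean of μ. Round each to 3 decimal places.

MAP: -1.495. Posterior mean: -1.495.

Posterior for μ is Normal. Precision-weighted mean: (1/7.2·3.8 + 4/5.3·-2.47) / (1/7.2 + 4/5.3) = -1.495.
A Normal posterior is symmetric, so mode = mean.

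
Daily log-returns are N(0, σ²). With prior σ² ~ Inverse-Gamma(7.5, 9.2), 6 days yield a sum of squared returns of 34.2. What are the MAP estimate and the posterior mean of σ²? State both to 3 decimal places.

Posterior: Inverse-Gamma(shape = 7.5+6/2 = 10.5, scale = 9.2+34.2/2 = 26.3).
Mode = β/(α+1) = 26.3/11.5 = 2.287.
Mean = β/(α−1) = 26.3/9.5 = 2.768.
The posterior is right-skewed, so the mean exceeds the mode.

MAP: 2.287. Posterior mean: 2.768.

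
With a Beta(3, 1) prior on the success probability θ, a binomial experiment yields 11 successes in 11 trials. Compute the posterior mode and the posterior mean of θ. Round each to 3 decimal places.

Posterior: Beta(3+11, 1+0) = Beta(14, 1).
Since β = 1 ≤ 1 and α > 1, the Beta density is monotone increasing on [0,1]; the mode is at 1.
Mean = 14/(14+1) = 0.933.

MAP: 1.000. Posterior mean: 0.933.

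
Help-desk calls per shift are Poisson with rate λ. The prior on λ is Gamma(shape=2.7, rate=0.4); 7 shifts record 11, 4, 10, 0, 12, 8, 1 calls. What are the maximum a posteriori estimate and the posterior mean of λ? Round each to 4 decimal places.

Σ counts = 46. Posterior: Gamma(shape = 2.7+46 = 48.7, rate = 0.4+7 = 7.4).
Mode = (α−1)/β = 47.7/7.4 = 6.4459.
Mean = α/β = 48.7/7.4 = 6.5811.

maximum a posteriori estimate = 6.4459, posterior mean = 6.5811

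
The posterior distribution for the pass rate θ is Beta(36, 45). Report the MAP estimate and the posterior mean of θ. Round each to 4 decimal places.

MAP = 0.4430, posterior mean = 0.4444

Mode = (36−1)/(36+45−2) = 35/79 = 0.4430.
Mean = 36/(36+45) = 36/81 = 0.4444.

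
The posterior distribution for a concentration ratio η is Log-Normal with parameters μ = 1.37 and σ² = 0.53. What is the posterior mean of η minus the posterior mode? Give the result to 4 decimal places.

Mode = exp(μ − σ²) = exp(0.84) = 2.3164.
Mean = exp(μ + σ²/2) = exp(1.635) = 5.1295.
Difference = 5.1295 − 2.3164 = 2.8131.
Right-skewed posterior ⇒ mode < mean.

2.8131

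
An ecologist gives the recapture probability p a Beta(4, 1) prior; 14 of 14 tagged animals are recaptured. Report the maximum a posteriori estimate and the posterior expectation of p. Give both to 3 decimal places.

MAP: 1.000. Posterior mean: 0.947.

Posterior: Beta(4+14, 1+0) = Beta(18, 1).
Since β = 1 ≤ 1 and α > 1, the Beta density is monotone increasing on [0,1]; the mode is at 1.
Mean = 18/(18+1) = 0.947.
The mean is pulled below the mode by the posterior's left skew.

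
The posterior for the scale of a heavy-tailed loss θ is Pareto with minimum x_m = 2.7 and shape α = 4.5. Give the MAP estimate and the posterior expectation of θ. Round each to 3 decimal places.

The Pareto density is strictly decreasing on [x_m, ∞), so the mode is x_m = 2.700.
Mean = α·x_m/(α−1) = 4.5·2.7/3.5 = 3.471.

θ_MAP = 2.700, E[θ|data] = 3.471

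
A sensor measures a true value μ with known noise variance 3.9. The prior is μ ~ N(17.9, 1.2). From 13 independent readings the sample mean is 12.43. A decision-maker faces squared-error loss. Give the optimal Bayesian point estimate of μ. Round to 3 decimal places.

Posterior for μ is Normal. Precision-weighted mean: (1/1.2·17.9 + 13/3.9·12.43) / (1/1.2 + 13/3.9) = 13.524.
A Normal posterior is symmetric, so mode = mean.
Squared-error loss ⇒ the optimal estimator is the posterior mean.

13.524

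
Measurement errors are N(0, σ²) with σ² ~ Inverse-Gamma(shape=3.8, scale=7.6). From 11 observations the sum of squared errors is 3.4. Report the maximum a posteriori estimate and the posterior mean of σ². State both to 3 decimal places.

Posterior: Inverse-Gamma(shape = 3.8+11/2 = 9.3, scale = 7.6+3.4/2 = 9.3).
Mode = β/(α+1) = 9.3/10.3 = 0.903.
Mean = β/(α−1) = 9.3/8.3 = 1.120.

maximum a posteriori estimate = 0.903, posterior mean = 1.120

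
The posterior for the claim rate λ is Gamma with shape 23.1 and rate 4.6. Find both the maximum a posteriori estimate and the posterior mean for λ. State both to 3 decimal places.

Mode = (α−1)/β = 22.1/4.6 = 4.804.
Mean = α/β = 23.1/4.6 = 5.022.

λ_MAP = 4.804, E[λ|data] = 5.022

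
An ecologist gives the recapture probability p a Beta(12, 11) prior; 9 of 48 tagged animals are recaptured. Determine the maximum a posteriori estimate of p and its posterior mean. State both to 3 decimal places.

p_MAP = 0.290, E[p|data] = 0.296

Posterior: Beta(12+9, 11+39) = Beta(21, 50).
Mode = (21−1)/(21+50−2) = 20/69 = 0.290.
Mean = 21/(21+50) = 21/71 = 0.296.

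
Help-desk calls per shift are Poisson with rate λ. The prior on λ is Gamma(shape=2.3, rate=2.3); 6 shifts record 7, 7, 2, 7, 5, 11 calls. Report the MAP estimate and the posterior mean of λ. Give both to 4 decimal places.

Σ counts = 39. Posterior: Gamma(shape = 2.3+39 = 41.3, rate = 2.3+6 = 8.3).
Mode = (α−1)/β = 40.3/8.3 = 4.8554.
Mean = α/β = 41.3/8.3 = 4.9759.

MAP: 4.8554. Posterior mean: 4.9759.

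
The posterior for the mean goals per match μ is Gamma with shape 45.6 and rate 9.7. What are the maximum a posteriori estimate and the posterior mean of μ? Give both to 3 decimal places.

Mode = (α−1)/β = 44.6/9.7 = 4.598.
Mean = α/β = 45.6/9.7 = 4.701.

MAP = 4.598, posterior mean = 4.701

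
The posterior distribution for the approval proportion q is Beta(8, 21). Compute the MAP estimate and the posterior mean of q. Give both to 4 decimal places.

Mode = (8−1)/(8+21−2) = 7/27 = 0.2593.
Mean = 8/(8+21) = 8/29 = 0.2759.
The mean is pulled above the mode by the posterior's right skew.

MAP estimate = 0.2593, posterior mean = 0.2759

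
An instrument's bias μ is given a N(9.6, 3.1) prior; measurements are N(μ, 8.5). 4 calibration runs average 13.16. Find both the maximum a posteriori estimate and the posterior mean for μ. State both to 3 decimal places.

Posterior for μ is Normal. Precision-weighted mean: (1/3.1·9.6 + 4/8.5·13.16) / (1/3.1 + 4/8.5) = 11.712.
A Normal posterior is symmetric, so mode = mean.

maximum a posteriori estimate = 11.712, posterior mean = 11.712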